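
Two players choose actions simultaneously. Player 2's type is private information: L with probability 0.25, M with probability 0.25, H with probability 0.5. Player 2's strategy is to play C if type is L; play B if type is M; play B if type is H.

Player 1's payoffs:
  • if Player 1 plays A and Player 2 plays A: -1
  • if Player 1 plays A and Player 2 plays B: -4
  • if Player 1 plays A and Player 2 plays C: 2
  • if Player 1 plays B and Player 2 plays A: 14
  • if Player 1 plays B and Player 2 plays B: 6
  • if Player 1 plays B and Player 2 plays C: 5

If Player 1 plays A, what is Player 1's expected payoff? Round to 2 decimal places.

Take the expectation over Player 2's type, weighting each type's action by its prior probability.
E[A] = 0.25·2 + 0.25·(-4) + 0.5·(-4) = 0.5 + (-1) + (-2) = -2.5

-2.50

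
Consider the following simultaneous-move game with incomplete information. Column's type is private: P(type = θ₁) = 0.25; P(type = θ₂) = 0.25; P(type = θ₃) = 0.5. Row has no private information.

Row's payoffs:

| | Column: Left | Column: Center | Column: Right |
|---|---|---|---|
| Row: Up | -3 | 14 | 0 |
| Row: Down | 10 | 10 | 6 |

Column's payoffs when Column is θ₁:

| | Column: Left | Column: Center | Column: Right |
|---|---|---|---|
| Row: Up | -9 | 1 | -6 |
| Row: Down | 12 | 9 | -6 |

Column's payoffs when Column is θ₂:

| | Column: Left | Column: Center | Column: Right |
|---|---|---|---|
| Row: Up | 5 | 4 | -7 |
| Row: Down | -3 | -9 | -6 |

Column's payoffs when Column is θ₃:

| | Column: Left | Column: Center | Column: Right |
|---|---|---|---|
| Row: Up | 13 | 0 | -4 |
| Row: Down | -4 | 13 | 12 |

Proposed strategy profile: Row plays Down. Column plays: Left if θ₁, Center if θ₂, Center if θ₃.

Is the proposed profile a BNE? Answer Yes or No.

A profile is a BNE iff every type of every player is best-responding given beliefs about the other side.
Row plays Down: E[Down] = 0.25·(10) + 0.25·(10) + 0.5·(10) = 10; E[Up] = 9.75. Best-responding. ✓
Column (type θ₁), facing Down: Left gives 12, Center gives 9, Right gives -6. Proposed Left is best. ✓
Column (type θ₂), facing Down: Left gives -3, Center gives -9, Right gives -6. Proposed Center is not best — profitable deviation exists. ✗
Column (type θ₃), facing Down: Left gives -4, Center gives 13, Right gives 12. Proposed Center is best. ✓

No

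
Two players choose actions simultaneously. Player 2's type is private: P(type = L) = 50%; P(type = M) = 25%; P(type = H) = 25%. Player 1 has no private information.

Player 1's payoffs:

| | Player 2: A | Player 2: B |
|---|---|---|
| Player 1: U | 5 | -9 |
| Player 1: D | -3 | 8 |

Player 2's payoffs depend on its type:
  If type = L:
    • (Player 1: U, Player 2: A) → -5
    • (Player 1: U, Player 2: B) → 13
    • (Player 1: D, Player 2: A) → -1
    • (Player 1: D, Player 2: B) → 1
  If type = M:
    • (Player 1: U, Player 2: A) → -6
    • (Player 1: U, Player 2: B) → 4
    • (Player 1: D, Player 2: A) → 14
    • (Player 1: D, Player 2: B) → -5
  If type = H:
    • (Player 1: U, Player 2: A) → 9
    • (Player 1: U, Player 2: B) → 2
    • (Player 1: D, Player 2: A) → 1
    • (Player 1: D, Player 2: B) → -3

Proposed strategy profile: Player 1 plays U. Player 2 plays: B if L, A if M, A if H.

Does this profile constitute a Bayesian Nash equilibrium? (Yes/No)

No

A profile is a BNE iff every type of every player is best-responding given beliefs about the other side.
Player 1 plays U: E[U] = 0.5·(-9) + 0.25·(5) + 0.25·(5) = -2; E[D] = 2.5. Not best-responding. ✗
Player 2 (type L), facing U: A gives -5, B gives 13. Proposed B is best. ✓
Player 2 (type M), facing U: A gives -6, B gives 4. Proposed A is not best — profitable deviation exists. ✗
Player 2 (type H), facing U: A gives 9, B gives 2. Proposed A is best. ✓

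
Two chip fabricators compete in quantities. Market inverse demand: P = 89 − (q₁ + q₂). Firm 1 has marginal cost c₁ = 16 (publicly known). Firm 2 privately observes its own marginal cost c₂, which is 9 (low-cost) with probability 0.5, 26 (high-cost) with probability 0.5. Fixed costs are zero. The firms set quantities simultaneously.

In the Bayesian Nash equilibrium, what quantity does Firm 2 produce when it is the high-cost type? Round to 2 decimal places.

19.08

Each type of Firm 2 best-responds to q₁; Firm 1 best-responds to the expected q₂ over Firm 2's types.
Firm 2 with cost c maximizes (89 − (q₁+q₂) − c)·q₂, giving q₂(c) = (89 − c − q₁)/2.
E[c₂] = 0.5·9 + 0.5·26 = 17.5
Firm 1's FOC against E[q₂] yields q₁ = (89 − 2·16 + E[c₂])/3 = (89 − 32 + 17.5)/3 = 24.8333.
q₂(high-cost) = (89 − 26 − 24.8333)/2 = 19.0833.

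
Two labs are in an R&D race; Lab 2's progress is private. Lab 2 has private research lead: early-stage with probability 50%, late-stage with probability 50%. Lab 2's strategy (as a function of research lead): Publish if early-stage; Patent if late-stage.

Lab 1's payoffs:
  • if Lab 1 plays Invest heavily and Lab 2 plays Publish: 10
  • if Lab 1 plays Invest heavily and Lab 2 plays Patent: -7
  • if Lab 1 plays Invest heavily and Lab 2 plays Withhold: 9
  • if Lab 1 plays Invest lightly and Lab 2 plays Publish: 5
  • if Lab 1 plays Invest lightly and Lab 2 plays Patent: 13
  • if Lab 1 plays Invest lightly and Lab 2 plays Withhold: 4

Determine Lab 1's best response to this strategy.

Invest lightly

E[Invest heavily] = 0.5·(10) + 0.5·(-7) = 1.5
E[Invest lightly] = 0.5·(5) + 0.5·(13) = 9
Best response: Invest lightly (9 is the largest).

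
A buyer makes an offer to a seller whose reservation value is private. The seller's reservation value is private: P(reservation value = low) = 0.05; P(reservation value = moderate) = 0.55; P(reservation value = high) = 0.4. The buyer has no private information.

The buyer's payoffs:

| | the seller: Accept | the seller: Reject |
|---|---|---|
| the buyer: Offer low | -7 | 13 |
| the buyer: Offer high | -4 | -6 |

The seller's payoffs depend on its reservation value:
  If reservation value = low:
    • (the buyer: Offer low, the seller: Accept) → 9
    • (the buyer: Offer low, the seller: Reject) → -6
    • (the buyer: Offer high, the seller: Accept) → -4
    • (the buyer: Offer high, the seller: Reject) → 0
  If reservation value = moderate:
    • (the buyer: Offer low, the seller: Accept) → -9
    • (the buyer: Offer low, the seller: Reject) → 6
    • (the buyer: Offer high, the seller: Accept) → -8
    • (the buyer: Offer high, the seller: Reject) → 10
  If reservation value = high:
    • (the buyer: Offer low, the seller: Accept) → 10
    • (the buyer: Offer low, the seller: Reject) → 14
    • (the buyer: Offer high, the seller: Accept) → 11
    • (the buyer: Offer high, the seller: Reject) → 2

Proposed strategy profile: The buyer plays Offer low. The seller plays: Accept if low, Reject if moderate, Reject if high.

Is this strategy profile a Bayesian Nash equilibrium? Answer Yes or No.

Yes

A profile is a BNE iff every type of every player is best-responding given beliefs about the other side.
The buyer plays Offer low: E[Offer low] = 0.05·(-7) + 0.55·(13) + 0.4·(13) = 12; E[Offer high] = -5.9. Best-responding. ✓
The seller (reservation value low), facing Offer low: Accept gives 9, Reject gives -6. Proposed Accept is best. ✓
The seller (reservation value moderate), facing Offer low: Accept gives -9, Reject gives 6. Proposed Reject is best. ✓
The seller (reservation value high), facing Offer low: Accept gives 10, Reject gives 14. Proposed Reject is best. ✓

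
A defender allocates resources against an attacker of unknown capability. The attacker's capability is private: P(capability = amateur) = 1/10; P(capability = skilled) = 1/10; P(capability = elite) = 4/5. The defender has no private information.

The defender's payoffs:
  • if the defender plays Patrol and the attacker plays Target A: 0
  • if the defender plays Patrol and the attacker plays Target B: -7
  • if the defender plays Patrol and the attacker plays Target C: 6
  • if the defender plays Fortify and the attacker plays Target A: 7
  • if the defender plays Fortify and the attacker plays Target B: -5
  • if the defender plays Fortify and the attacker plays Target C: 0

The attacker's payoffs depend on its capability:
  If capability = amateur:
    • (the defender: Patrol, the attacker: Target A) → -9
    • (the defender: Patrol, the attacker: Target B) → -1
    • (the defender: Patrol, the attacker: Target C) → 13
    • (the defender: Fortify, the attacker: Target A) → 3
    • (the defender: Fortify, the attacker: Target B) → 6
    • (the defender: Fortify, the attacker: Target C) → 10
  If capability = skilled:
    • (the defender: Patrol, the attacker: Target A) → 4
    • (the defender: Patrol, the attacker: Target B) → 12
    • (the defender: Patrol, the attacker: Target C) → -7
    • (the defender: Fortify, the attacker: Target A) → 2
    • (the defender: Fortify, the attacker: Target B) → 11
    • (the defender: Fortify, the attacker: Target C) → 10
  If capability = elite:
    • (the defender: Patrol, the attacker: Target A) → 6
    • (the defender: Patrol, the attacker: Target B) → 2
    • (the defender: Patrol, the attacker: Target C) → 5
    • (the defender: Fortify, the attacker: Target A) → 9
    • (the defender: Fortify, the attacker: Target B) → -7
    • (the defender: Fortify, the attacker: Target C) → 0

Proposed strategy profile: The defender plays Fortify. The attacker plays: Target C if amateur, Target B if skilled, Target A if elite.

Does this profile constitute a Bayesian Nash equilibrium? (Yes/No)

Yes

The defender plays Fortify: E[Fortify] = 1/10·(0) + 1/10·(-5) + 4/5·(7) = 51/10; E[Patrol] = -1/10. Best-responding. ✓
The attacker (capability amateur), facing Fortify: Target A gives 3, Target B gives 6, Target C gives 10. Proposed Target C is best. ✓
The attacker (capability skilled), facing Fortify: Target A gives 2, Target B gives 11, Target C gives 10. Proposed Target B is best. ✓
The attacker (capability elite), facing Fortify: Target A gives 9, Target B gives -7, Target C gives 0. Proposed Target A is best. ✓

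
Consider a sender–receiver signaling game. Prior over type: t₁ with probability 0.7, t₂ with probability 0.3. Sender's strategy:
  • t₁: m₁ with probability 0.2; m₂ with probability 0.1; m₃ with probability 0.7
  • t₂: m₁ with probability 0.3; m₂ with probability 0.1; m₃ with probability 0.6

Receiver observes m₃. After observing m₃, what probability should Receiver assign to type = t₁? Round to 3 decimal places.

0.731

P(m₃) = 0.7·0.7 + 0.3·0.6 = 0.67
P(t₁ | m₃) = (0.7·0.7) / 0.67 = 0.49 / 0.67 = 0.731343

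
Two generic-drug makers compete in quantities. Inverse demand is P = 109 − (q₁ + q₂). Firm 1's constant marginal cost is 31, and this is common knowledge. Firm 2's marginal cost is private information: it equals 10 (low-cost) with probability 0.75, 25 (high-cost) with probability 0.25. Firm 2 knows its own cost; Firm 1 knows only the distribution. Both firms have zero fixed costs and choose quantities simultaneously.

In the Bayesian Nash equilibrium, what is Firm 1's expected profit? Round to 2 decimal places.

Each type of Firm 2 best-responds to q₁; Firm 1 best-responds to the expected q₂ over Firm 2's types.
Firm 2 with cost c maximizes (109 − (q₁+q₂) − c)·q₂, giving q₂(c) = (109 − c − q₁)/2.
E[c₂] = 0.75·10 + 0.25·25 = 13.75
Firm 1's FOC against E[q₂] yields q₁ = (109 − 2·31 + E[c₂])/3 = (109 − 62 + 13.75)/3 = 20.25.
E[P] = 109 − (q₁ + E[q₂]) = 51.25; Firm 1's expected profit = (E[P] − 31)·q₁ = (51.25 − 31)·20.25 = 410.062.

410.06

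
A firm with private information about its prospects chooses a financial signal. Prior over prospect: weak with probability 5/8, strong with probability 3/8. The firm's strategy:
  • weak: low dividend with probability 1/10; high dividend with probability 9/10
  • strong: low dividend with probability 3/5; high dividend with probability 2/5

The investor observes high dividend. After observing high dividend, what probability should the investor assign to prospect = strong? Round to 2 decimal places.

0.21

Apply Bayes' rule using the sender's strategy as the likelihood.
P(high dividend) = (5/8)·(9/10) + (3/8)·(2/5) = 57/80
P(strong | high dividend) = ((3/8)·(2/5)) / (57/80) = (3/20) / (57/80) = 4/19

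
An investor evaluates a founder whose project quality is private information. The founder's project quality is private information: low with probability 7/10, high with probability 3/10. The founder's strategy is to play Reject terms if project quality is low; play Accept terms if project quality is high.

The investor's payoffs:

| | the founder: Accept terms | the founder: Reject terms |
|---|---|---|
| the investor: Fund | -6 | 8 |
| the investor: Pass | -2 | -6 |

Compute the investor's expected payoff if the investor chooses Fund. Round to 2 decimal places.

3.80

E[Fund] = 7/10·8 + 3/10·(-6) = 28/5 + (-9/5) = 19/5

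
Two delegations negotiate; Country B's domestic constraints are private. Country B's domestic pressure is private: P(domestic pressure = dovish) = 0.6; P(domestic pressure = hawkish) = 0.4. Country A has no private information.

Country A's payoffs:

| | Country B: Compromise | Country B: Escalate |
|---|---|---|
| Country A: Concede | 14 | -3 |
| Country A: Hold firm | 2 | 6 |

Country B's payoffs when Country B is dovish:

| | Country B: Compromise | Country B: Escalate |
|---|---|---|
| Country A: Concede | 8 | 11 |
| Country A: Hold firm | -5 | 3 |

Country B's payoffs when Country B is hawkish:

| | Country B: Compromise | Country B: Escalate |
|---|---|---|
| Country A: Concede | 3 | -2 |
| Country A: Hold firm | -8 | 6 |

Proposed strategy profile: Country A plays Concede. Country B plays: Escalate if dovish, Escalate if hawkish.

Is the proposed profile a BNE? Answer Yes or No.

A profile is a BNE iff every type of every player is best-responding given beliefs about the other side.
Country A plays Concede: E[Concede] = 0.6·(-3) + 0.4·(-3) = -3; E[Hold firm] = 6. Not best-responding. ✗
Country B (domestic pressure dovish), facing Concede: Compromise gives 8, Escalate gives 11. Proposed Escalate is best. ✓
Country B (domestic pressure hawkish), facing Concede: Compromise gives 3, Escalate gives -2. Proposed Escalate is not best — profitable deviation exists. ✗

No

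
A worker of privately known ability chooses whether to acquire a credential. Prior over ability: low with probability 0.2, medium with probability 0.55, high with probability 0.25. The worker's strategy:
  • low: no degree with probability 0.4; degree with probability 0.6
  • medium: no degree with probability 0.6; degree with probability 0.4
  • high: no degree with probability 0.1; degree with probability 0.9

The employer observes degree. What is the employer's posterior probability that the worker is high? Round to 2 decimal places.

0.40

P(degree) = 0.2·0.6 + 0.55·0.4 + 0.25·0.9 = 0.565
P(high | degree) = (0.25·0.9) / 0.565 = 0.225 / 0.565 = 0.39823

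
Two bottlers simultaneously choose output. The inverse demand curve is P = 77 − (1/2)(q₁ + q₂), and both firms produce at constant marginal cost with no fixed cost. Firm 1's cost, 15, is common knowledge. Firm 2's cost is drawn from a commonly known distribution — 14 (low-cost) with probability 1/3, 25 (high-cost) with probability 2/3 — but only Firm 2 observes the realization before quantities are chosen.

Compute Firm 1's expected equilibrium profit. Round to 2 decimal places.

1037.65

Each type of Firm 2 best-responds to q₁; Firm 1 best-responds to the expected q₂ over Firm 2's types.
Firm 2 with cost c maximizes (77 − (1/2)(q₁+q₂) − c)·q₂, giving q₂(c) = (77 − c − (1/2)q₁).
E[c₂] = 1/3·14 + 2/3·25 = 21.3333
Firm 1's FOC against E[q₂] yields q₁ = (77 − 2·15 + E[c₂])/(3/2) = (77 − 30 + 21.3333)/(3/2) = 45.5556.
E[P] = 77 − (1/2)·(q₁ + E[q₂]) = 37.7778; Firm 1's expected profit = (E[P] − 15)·q₁ = (37.7778 − 15)·45.5556 = 1037.65.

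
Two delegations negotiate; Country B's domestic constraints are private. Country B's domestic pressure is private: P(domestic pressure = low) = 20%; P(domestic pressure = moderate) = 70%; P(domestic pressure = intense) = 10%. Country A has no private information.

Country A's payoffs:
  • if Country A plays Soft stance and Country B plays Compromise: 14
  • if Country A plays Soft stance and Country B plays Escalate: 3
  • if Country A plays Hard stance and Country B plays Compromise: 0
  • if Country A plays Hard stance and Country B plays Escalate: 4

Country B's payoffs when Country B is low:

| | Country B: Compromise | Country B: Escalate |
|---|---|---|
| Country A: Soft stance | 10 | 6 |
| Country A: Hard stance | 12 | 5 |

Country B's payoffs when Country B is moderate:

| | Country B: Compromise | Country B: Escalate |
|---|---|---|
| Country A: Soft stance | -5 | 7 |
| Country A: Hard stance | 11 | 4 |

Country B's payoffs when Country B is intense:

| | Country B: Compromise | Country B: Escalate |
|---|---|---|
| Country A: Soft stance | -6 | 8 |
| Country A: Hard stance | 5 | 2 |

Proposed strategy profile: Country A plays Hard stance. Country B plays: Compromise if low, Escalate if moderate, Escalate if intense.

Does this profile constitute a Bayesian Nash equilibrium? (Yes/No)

Country A plays Hard stance: E[Hard stance] = 0.2·(0) + 0.7·(4) + 0.1·(4) = 3.2; E[Soft stance] = 5.2. Not best-responding. ✗
Country B (domestic pressure low), facing Hard stance: Compromise gives 12, Escalate gives 5. Proposed Compromise is best. ✓
Country B (domestic pressure moderate), facing Hard stance: Compromise gives 11, Escalate gives 4. Proposed Escalate is not best — profitable deviation exists. ✗
Country B (domestic pressure intense), facing Hard stance: Compromise gives 5, Escalate gives 2. Proposed Escalate is not best — profitable deviation exists. ✗

No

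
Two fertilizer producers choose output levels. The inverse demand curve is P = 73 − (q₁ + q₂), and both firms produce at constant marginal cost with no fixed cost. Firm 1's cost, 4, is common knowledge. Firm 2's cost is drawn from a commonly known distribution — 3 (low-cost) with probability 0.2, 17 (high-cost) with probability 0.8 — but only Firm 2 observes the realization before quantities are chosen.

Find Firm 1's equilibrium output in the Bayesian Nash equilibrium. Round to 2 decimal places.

Type-c best response for Firm 2: q₂(c) = (73 − c)/2 − q₁/2.
Firm 1 maximizes expected profit; its first-order condition is 73 − 2q₁ − E[q₂] − 4 = 0.
Substituting E[q₂] and solving: E[c₂] = 14.2, so q₁ = (73 − 2·4 + 14.2)/3 = 26.4.

26.40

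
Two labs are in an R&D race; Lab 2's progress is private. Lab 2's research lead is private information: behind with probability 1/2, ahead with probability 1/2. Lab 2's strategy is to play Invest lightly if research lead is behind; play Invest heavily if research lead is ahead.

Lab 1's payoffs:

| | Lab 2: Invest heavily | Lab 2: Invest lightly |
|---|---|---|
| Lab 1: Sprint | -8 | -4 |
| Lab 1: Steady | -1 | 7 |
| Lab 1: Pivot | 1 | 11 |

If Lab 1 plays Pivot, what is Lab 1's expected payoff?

E[Pivot] = 1/2·11 + 1/2·1 = 11/2 + 1/2 = 6

6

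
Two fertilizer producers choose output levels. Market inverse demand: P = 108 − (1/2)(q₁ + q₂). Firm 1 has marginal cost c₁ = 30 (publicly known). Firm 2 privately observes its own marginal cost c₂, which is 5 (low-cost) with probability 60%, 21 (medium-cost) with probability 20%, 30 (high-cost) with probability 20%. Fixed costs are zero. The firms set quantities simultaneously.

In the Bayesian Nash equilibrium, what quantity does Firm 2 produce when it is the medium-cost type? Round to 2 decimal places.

66.60

Type-c best response for Firm 2: q₂(c) = (108 − c) − q₁/2.
Firm 1 maximizes expected profit; its first-order condition is 108 − q₁ − (1/2)E[q₂] − 30 = 0.
Substituting E[q₂] and solving: E[c₂] = 13.2, so q₁ = (108 − 2·30 + 13.2)/(3/2) = 40.8.
q₂(medium-cost) = (108 − 21 − (1/2)·40.8) = 66.6.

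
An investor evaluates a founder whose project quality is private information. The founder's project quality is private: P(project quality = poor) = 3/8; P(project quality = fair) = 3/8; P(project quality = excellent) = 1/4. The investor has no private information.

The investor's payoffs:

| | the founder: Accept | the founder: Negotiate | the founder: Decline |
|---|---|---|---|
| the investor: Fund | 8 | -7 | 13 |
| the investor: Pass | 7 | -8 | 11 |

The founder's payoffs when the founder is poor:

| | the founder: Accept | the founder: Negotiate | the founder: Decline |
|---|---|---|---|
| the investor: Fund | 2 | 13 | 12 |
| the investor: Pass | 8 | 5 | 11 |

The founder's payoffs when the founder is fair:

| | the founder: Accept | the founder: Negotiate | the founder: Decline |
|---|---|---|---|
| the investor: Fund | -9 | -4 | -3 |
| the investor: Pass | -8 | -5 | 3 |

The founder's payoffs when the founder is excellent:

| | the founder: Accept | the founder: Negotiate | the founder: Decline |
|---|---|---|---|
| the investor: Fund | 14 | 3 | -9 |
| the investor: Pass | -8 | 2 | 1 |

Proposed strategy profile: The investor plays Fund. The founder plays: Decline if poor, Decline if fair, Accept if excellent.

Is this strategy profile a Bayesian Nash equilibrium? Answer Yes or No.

The investor plays Fund: E[Fund] = 3/8·(13) + 3/8·(13) + 1/4·(8) = 47/4; E[Pass] = 10. Best-responding. ✓
The founder (project quality poor), facing Fund: Accept gives 2, Negotiate gives 13, Decline gives 12. Proposed Decline is not best — profitable deviation exists. ✗
The founder (project quality fair), facing Fund: Accept gives -9, Negotiate gives -4, Decline gives -3. Proposed Decline is best. ✓
The founder (project quality excellent), facing Fund: Accept gives 14, Negotiate gives 3, Decline gives -9. Proposed Accept is best. ✓

No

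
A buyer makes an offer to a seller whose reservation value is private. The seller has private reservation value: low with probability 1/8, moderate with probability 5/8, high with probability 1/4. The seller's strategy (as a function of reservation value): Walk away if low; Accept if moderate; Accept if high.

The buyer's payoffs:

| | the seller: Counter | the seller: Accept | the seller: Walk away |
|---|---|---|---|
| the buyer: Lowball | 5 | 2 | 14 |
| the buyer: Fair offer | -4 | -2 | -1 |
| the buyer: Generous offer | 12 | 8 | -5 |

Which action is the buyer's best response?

Generous offer

E[Lowball] = 1/8·(14) + 5/8·(2) + 1/4·(2) = 7/2
E[Fair offer] = 1/8·(-1) + 5/8·(-2) + 1/4·(-2) = -15/8
E[Generous offer] = 1/8·(-5) + 5/8·(8) + 1/4·(8) = 51/8
Best response: Generous offer (51/8 is the largest).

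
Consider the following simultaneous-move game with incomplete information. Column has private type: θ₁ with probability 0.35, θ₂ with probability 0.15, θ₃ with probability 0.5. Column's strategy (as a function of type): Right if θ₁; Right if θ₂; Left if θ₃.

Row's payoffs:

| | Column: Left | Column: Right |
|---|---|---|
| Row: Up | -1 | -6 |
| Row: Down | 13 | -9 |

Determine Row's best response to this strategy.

Down

E[Up] = 0.35·(-6) + 0.15·(-6) + 0.5·(-1) = -3.5
E[Down] = 0.35·(-9) + 0.15·(-9) + 0.5·(13) = 2
Best response: Down (2 is the largest).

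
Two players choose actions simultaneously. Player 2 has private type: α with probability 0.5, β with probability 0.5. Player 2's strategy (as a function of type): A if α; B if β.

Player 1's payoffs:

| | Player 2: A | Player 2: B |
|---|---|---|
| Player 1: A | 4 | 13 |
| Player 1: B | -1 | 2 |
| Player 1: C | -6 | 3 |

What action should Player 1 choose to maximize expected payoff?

E[A] = 0.5·(4) + 0.5·(13) = 8.5
E[B] = 0.5·(-1) + 0.5·(2) = 0.5
E[C] = 0.5·(-6) + 0.5·(3) = -1.5
Best response: A (8.5 is the largest).

A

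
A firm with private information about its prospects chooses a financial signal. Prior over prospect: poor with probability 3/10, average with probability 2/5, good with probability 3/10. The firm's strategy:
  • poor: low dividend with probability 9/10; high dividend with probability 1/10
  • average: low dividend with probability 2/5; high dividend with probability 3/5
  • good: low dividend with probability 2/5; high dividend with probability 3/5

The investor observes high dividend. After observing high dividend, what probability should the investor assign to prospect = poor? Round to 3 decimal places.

Apply Bayes' rule using the sender's strategy as the likelihood.
P(high dividend) = (3/10)·(1/10) + (2/5)·(3/5) + (3/10)·(3/5) = 9/20
P(poor | high dividend) = ((3/10)·(1/10)) / (9/20) = (3/100) / (9/20) = 1/15

0.067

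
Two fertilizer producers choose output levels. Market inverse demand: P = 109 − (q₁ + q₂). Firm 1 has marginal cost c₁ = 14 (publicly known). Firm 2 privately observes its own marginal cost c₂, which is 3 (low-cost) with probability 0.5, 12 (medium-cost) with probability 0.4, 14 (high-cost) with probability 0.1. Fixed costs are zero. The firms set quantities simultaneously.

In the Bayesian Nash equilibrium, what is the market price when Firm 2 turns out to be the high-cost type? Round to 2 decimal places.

Type-c best response for Firm 2: q₂(c) = (109 − c)/2 − q₁/2.
Firm 1 maximizes expected profit; its first-order condition is 109 − 2q₁ − E[q₂] − 14 = 0.
Substituting E[q₂] and solving: E[c₂] = 7.7, so q₁ = (109 − 2·14 + 7.7)/3 = 29.5667.
q₂(high-cost) = 32.7167, so P = 109 − (29.5667 + 32.7167) = 46.7167.

46.72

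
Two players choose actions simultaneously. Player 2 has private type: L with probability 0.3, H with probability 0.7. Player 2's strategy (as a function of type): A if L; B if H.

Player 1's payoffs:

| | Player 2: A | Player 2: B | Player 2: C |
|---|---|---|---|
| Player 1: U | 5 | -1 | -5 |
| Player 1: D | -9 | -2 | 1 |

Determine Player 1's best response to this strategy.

U

Compute Player 1's expected payoff for each action, taking the expectation over Player 2's type.
E[U] = 0.3·(5) + 0.7·(-1) = 0.8
E[D] = 0.3·(-9) + 0.7·(-2) = -4.1
Best response: U (0.8 is the largest).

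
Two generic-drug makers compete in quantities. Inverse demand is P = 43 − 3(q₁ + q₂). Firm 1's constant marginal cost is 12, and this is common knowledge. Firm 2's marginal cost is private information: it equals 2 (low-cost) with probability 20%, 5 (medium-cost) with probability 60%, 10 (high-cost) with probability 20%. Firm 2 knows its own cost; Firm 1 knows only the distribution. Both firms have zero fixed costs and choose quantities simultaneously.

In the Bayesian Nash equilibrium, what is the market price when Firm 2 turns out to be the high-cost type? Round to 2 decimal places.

Firm 2 with cost c maximizes (43 − 3(q₁+q₂) − c)·q₂, giving q₂(c) = (43 − c − 3q₁)/6.
E[c₂] = 0.2·2 + 0.6·5 + 0.2·10 = 5.4
Firm 1's FOC against E[q₂] yields q₁ = (43 − 2·12 + E[c₂])/9 = (43 − 24 + 5.4)/9 = 2.71111.
q₂(high-cost) = 4.14444, so P = 43 − 3·(2.71111 + 4.14444) = 22.4333.

22.43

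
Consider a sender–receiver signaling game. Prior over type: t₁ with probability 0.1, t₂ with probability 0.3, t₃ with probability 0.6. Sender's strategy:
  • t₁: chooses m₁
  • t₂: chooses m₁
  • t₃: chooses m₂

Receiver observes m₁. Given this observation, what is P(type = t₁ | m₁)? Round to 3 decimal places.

0.250

P(m₁) = 0.1·1 + 0.3·1 + 0.6·0 = 0.4
P(t₁ | m₁) = (0.1·1) / 0.4 = 0.1 / 0.4 = 0.25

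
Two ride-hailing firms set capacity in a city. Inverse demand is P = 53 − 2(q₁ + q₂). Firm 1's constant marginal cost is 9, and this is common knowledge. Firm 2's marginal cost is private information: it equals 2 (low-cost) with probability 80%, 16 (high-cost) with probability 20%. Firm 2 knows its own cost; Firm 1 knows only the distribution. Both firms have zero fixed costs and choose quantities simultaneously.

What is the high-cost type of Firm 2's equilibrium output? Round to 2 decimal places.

5.93

Type-c best response for Firm 2: q₂(c) = (53 − c)/4 − q₁/2.
Firm 1 maximizes expected profit; its first-order condition is 53 − 4q₁ − 2E[q₂] − 9 = 0.
Substituting E[q₂] and solving: E[c₂] = 4.8, so q₁ = (53 − 2·9 + 4.8)/6 = 6.63333.
q₂(high-cost) = (53 − 16 − 2·6.63333)/4 = 5.93333.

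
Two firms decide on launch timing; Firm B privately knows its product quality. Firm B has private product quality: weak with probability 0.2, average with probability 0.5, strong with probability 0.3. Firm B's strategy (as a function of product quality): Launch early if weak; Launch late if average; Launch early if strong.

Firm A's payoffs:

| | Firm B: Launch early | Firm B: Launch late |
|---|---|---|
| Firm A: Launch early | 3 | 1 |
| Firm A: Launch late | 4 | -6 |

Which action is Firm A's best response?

Launch early

E[Launch early] = 0.2·(3) + 0.5·(1) + 0.3·(3) = 2
E[Launch late] = 0.2·(4) + 0.5·(-6) + 0.3·(4) = -1
Best response: Launch early (2 is the largest).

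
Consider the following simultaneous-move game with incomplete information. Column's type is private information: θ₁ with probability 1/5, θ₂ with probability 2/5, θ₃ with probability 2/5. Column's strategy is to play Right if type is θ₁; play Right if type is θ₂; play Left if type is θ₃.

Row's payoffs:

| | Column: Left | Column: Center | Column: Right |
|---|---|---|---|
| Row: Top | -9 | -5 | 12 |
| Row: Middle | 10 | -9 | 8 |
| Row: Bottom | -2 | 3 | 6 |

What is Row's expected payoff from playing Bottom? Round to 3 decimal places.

2.800

E[Bottom] = 1/5·6 + 2/5·6 + 2/5·(-2) = 6/5 + 12/5 + (-4/5) = 14/5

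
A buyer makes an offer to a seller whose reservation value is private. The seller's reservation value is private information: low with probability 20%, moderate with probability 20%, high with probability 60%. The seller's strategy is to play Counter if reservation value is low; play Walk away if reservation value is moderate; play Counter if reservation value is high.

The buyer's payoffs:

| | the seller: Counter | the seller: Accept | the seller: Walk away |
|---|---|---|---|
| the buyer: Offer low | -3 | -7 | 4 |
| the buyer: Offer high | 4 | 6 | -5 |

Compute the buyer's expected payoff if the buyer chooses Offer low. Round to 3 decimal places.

E[Offer low] = 0.2·(-3) + 0.2·4 + 0.6·(-3) = (-0.6) + 0.8 + (-1.8) = -1.6

-1.600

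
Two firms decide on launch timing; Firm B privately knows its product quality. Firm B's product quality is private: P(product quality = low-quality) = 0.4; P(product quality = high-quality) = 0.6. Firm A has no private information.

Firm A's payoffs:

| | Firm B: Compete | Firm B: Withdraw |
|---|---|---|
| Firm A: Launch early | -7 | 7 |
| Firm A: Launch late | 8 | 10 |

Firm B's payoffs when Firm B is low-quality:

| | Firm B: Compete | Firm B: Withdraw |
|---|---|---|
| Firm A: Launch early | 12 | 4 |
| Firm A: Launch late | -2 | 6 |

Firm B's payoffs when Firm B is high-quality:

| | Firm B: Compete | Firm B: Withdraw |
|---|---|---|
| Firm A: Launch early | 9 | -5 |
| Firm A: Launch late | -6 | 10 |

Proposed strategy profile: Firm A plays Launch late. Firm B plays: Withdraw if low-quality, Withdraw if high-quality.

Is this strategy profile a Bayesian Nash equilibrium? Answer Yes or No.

Yes

Firm A plays Launch late: E[Launch late] = 0.4·(10) + 0.6·(10) = 10; E[Launch early] = 7. Best-responding. ✓
Firm B (product quality low-quality), facing Launch late: Compete gives -2, Withdraw gives 6. Proposed Withdraw is best. ✓
Firm B (product quality high-quality), facing Launch late: Compete gives -6, Withdraw gives 10. Proposed Withdraw is best. ✓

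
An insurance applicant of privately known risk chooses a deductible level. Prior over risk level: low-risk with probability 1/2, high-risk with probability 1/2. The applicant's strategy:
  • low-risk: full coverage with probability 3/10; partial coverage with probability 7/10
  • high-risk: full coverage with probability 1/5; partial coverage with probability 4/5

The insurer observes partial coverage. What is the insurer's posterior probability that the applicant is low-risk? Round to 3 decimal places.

0.467

Apply Bayes' rule using the sender's strategy as the likelihood.
P(partial coverage) = (1/2)·(7/10) + (1/2)·(4/5) = 3/4
P(low-risk | partial coverage) = ((1/2)·(7/10)) / (3/4) = (7/20) / (3/4) = 7/15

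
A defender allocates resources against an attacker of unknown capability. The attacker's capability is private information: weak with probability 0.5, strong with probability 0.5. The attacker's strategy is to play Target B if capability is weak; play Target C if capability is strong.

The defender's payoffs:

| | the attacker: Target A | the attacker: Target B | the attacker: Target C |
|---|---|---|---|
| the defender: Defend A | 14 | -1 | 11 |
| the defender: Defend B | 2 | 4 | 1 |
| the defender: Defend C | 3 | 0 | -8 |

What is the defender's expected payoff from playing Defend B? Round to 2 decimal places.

Take the expectation over the attacker's capability, weighting each type's action by its prior probability.
E[Defend B] = 0.5·4 + 0.5·1 = 2 + 0.5 = 2.5

2.50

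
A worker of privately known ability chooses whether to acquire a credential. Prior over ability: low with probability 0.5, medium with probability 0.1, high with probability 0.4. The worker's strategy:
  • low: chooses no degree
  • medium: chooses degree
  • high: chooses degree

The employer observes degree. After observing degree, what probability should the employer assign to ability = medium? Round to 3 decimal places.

P(degree) = 0.5·0 + 0.1·1 + 0.4·1 = 0.5
P(medium | degree) = (0.1·1) / 0.5 = 0.1 / 0.5 = 0.2

0.200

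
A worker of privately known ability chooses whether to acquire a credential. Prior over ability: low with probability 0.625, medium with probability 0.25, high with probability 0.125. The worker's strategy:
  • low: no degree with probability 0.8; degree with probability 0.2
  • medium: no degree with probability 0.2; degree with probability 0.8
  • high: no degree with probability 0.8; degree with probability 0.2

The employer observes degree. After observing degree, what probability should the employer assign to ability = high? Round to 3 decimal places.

Apply Bayes' rule using the sender's strategy as the likelihood.
P(degree) = 0.625·0.2 + 0.25·0.8 + 0.125·0.2 = 0.35
P(high | degree) = (0.125·0.2) / 0.35 = 0.025 / 0.35 = 0.0714286

0.071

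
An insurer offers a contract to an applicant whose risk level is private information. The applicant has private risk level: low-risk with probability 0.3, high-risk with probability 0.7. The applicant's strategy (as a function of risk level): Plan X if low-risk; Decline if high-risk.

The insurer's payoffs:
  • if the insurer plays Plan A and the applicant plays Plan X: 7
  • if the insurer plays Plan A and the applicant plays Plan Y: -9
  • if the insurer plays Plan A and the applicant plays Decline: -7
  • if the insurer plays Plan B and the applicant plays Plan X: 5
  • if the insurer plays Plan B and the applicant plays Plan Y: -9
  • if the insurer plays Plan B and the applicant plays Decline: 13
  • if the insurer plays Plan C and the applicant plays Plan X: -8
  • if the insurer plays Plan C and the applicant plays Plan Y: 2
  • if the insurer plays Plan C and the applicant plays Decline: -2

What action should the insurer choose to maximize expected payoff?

Plan B

Compute the insurer's expected payoff for each action, taking the expectation over the applicant's type.
E[Plan A] = 0.3·(7) + 0.7·(-7) = -2.8
E[Plan B] = 0.3·(5) + 0.7·(13) = 10.6
E[Plan C] = 0.3·(-8) + 0.7·(-2) = -3.8
Best response: Plan B (10.6 is the largest).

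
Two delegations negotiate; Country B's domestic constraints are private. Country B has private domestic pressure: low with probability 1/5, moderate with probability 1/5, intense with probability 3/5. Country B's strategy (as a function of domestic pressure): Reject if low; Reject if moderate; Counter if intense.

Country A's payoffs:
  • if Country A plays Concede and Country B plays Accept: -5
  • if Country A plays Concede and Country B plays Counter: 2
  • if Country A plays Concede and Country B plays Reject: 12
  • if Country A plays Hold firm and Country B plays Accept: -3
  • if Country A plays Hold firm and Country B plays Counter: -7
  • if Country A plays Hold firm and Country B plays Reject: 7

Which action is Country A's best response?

Compute Country A's expected payoff for each action, taking the expectation over Country B's type.
E[Concede] = 1/5·(12) + 1/5·(12) + 3/5·(2) = 6
E[Hold firm] = 1/5·(7) + 1/5·(7) + 3/5·(-7) = -7/5
Best response: Concede (6 is the largest).

Concede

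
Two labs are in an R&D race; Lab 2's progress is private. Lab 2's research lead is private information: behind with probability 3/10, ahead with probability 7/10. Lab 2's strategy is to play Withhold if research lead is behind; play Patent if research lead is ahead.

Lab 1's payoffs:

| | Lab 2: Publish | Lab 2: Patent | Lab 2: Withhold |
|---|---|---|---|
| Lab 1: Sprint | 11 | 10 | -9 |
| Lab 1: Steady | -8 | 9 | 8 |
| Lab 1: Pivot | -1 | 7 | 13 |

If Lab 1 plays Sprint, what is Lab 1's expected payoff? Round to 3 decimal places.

4.300

E[Sprint] = 3/10·(-9) + 7/10·10 = (-27/10) + 7 = 43/10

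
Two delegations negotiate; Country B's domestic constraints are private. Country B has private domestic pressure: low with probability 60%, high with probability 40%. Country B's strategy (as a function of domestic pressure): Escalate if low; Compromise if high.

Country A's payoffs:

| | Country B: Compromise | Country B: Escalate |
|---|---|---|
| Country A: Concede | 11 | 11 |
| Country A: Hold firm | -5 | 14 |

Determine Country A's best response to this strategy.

E[Concede] = 0.6·(11) + 0.4·(11) = 11
E[Hold firm] = 0.6·(14) + 0.4·(-5) = 6.4
Best response: Concede (11 is the largest).

Concede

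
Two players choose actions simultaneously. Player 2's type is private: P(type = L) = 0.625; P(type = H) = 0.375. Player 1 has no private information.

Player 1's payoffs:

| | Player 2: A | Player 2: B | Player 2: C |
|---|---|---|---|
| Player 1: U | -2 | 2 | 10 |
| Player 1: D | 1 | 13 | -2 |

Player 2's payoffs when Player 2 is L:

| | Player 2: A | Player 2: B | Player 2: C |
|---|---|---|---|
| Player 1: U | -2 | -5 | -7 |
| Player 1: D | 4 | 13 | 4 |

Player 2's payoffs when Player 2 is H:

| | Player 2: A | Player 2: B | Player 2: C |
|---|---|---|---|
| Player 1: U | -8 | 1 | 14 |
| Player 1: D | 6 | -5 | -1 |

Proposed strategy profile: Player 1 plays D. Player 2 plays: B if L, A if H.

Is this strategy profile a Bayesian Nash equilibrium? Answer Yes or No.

Player 1 plays D: E[D] = 0.625·(13) + 0.375·(1) = 8.5; E[U] = 0.5. Best-responding. ✓
Player 2 (type L), facing D: A gives 4, B gives 13, C gives 4. Proposed B is best. ✓
Player 2 (type H), facing D: A gives 6, B gives -5, C gives -1. Proposed A is best. ✓

Yes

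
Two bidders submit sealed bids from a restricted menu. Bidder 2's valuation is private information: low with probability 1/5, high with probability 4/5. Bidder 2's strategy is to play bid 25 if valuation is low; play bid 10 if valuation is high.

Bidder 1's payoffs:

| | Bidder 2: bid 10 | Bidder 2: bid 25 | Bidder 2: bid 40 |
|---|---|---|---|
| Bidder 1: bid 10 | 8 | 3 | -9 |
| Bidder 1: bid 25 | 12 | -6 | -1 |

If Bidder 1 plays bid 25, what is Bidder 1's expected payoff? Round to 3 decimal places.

8.400

E[bid 25] = 1/5·(-6) + 4/5·12 = (-6/5) + 48/5 = 42/5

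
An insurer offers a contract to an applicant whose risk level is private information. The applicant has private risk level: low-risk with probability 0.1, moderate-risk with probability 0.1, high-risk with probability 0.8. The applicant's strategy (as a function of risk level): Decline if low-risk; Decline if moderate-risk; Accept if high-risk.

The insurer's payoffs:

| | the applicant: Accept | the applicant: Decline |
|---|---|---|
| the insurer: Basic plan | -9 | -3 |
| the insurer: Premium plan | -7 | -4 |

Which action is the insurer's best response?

E[Basic plan] = 0.1·(-3) + 0.1·(-3) + 0.8·(-9) = -7.8
E[Premium plan] = 0.1·(-4) + 0.1·(-4) + 0.8·(-7) = -6.4
Best response: Premium plan (-6.4 is the largest).

Premium plan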